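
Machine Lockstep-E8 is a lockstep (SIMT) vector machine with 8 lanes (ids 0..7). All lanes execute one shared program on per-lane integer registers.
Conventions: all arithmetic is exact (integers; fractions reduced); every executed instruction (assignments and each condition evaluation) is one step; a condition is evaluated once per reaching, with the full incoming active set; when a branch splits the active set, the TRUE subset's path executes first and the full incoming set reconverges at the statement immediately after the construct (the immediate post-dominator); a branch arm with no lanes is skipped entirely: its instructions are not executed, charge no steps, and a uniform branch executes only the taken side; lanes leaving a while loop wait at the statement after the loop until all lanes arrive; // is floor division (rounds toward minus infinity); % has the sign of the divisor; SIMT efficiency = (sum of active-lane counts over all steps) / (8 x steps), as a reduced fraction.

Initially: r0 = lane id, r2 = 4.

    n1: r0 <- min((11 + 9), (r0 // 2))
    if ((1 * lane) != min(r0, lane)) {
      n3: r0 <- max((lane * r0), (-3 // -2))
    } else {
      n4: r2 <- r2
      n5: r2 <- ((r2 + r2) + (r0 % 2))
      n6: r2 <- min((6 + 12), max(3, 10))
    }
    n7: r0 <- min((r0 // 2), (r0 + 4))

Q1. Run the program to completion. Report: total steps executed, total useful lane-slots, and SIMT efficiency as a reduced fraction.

Answer: 7 steps, 34 useful, 17/28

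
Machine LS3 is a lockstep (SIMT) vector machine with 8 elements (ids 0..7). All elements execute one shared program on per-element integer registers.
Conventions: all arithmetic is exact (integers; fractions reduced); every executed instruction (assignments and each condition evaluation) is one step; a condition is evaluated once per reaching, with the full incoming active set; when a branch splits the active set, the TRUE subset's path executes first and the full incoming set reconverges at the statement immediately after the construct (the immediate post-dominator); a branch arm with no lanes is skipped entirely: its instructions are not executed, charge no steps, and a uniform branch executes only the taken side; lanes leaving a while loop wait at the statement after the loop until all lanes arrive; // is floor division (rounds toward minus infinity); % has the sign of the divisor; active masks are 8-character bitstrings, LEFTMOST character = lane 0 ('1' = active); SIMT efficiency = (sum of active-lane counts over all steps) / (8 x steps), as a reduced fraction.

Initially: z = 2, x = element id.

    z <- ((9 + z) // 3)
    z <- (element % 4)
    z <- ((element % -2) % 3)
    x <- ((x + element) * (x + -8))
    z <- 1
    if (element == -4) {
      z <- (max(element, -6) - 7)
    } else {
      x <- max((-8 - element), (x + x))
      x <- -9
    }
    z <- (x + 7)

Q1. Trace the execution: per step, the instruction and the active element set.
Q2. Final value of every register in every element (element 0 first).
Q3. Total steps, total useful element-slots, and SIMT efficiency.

step 0: z <- ((9 + z) // 3)          11111111
step 1: z <- (element % 4)           11111111
step 2: z <- ((element % -2) % 3)    11111111
step 3: x <- ((x + element) * (x + -8)) 11111111
step 4: z <- 1                       11111111
step 5: eval (element == -4)         11111111
step 6: x <- max((-8 - element), (x + x)) 11111111
step 7: x <- -9                      11111111
step 8: z <- (x + 7)                 11111111

Answer: 9 steps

z: -2,-2,-2,-2,-2,-2,-2,-2
x: -9,-9,-9,-9,-9,-9,-9,-9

steps = 9; useful = 72; efficiency = 72/72 = 1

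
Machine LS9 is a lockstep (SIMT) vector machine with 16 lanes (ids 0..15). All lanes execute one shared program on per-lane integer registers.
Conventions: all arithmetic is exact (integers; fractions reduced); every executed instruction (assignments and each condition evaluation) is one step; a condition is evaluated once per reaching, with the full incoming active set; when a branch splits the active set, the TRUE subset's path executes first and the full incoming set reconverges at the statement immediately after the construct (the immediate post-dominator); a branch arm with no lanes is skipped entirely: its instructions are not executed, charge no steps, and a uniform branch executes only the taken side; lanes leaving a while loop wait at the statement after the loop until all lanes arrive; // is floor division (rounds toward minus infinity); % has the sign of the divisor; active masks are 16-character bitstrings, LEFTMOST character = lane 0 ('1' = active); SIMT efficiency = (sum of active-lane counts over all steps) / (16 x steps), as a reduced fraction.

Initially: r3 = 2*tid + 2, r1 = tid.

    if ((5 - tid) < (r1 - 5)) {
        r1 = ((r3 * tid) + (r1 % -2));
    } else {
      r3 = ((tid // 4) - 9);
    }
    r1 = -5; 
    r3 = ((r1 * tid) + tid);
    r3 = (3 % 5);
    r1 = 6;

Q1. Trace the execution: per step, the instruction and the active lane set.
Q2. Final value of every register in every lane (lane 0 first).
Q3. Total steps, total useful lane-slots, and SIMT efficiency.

step 0: eval ((5 - tid) < (r1 - 5))  1111111111111111
step 1: r1 <- ((r3 * tid) + (r1 % -2)) 0000001111111111
step 2: r3 <- ((tid // 4) - 9)       1111110000000000
step 3: r1 <- -5                     1111111111111111
step 4: r3 <- ((r1 * tid) + tid)     1111111111111111
step 5: r3 <- (3 % 5)                1111111111111111
step 6: r1 <- 6                      1111111111111111

Answer: 7 steps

r3: 3,3,3,3,3,3,3,3,3,3,3,3,3,3,3,3
r1: 6,6,6,6,6,6,6,6,6,6,6,6,6,6,6,6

steps = 7; useful = 96; efficiency = 96/112 = 6/7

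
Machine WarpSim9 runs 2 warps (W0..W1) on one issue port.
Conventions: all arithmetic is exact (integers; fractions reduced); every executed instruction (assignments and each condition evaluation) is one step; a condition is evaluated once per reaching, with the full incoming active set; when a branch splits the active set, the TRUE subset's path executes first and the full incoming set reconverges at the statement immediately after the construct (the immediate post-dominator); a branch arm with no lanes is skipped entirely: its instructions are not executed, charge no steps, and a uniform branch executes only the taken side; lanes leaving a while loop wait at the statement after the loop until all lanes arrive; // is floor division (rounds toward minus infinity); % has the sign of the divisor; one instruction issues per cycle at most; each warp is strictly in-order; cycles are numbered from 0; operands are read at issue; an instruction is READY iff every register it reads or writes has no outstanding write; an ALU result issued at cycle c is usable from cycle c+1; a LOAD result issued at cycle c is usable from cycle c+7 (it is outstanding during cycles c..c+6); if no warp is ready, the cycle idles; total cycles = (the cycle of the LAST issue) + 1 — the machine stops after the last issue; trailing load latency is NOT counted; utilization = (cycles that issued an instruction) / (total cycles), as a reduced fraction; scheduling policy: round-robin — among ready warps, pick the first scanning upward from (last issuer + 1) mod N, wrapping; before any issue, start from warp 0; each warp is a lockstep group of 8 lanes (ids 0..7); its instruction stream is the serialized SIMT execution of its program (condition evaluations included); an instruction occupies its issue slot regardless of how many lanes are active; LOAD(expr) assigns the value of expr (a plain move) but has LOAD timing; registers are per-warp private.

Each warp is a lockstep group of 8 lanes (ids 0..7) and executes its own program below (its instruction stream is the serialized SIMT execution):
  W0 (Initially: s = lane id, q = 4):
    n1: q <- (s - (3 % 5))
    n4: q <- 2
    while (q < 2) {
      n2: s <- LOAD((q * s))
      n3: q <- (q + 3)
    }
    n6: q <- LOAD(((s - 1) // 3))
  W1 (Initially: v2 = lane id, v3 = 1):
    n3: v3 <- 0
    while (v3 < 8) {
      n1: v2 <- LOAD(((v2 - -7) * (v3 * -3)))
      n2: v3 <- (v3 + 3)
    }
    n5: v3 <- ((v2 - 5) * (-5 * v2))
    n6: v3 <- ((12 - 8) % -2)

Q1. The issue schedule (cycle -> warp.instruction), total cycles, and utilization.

cycle 0: W0.I0
cycle 1: W1.I0
cycle 2: W0.I1
cycle 3: W1.I1
cycle 4: W0.I2
cycle 5: W1.I2
cycle 6: W0.I3
cycle 7: W1.I3
cycle 8: W1.I4
cycle 9: idle
cycle 10: idle
cycle 11: idle
cycle 12: W1.I5
cycle 13: W1.I6
cycle 14: W1.I7
cycle 15: idle
cycle 16: idle
cycle 17: idle
cycle 18: idle
cycle 19: W1.I8
cycle 20: W1.I9
cycle 21: W1.I10
cycle 22: idle
cycle 23: idle
cycle 24: idle
cycle 25: idle
cycle 26: W1.I11
cycle 27: W1.I12

Answer: 28 cycles, utilization 17/28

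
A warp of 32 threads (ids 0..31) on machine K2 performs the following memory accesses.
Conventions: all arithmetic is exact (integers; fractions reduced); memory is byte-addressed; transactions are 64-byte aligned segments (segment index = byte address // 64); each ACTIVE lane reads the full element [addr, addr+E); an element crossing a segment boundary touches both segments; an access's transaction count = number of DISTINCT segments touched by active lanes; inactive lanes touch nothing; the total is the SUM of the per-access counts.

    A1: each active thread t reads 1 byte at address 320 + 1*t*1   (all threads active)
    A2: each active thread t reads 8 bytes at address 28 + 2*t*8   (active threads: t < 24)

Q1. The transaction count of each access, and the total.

A1: 1 transaction
A2: 7 transactions

Answer: 1,7; total 8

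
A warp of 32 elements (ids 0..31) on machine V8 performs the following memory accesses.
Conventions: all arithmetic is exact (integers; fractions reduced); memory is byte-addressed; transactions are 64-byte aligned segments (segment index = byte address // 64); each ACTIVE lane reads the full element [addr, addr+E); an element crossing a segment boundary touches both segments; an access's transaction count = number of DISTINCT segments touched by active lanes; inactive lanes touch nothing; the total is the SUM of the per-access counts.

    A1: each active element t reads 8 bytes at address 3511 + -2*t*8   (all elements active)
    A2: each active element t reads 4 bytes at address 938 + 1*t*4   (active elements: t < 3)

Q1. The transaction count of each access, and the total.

A1: 8 transactions
A2: 1 transaction

Answer: 8,1; total 9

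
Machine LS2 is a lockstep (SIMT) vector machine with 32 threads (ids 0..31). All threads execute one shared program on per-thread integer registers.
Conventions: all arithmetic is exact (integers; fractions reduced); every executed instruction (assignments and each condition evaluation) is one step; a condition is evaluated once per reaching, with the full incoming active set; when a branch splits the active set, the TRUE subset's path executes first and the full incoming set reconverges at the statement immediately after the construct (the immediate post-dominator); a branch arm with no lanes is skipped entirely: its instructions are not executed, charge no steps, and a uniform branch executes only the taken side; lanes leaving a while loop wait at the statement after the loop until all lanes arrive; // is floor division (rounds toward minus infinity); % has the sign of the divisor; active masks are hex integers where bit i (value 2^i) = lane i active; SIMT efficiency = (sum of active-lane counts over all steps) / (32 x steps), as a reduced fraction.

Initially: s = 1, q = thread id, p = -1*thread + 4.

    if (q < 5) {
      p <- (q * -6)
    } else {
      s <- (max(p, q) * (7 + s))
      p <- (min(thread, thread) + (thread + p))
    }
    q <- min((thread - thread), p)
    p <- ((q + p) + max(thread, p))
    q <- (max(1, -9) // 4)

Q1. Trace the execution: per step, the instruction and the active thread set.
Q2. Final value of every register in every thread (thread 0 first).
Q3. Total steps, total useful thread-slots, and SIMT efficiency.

step 0: eval (q < 5)                 0xffffffff
step 1: p <- (q * -6)                0x0000001f
step 2: s <- (max(p, q) * (7 + s))   0xffffffe0
step 3: p <- (min(thread, thread) + (thread + p)) 0xffffffe0
step 4: q <- min((thread - thread), p) 0xffffffff
step 5: p <- ((q + p) + max(thread, p)) 0xffffffff
step 6: q <- (max(1, -9) // 4)       0xffffffff

Answer: 7 steps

s: 1,1,1,1,1,40,48,56,64,72,80,88,96,104,112,120,128,136,144,152,160,168,176,184,192,200,208,216,224,232,240,248
q: 0,0,0,0,0,0,0,0,0,0,0,0,0,0,0,0,0,0,0,0,0,0,0,0,0,0,0,0,0,0,0,0
p: 0,-11,-22,-33,-44,18,20,22,24,26,28,30,32,34,36,38,40,42,44,46,48,50,52,54,56,58,60,62,64,66,68,70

steps = 7; useful = 187; efficiency = 187/224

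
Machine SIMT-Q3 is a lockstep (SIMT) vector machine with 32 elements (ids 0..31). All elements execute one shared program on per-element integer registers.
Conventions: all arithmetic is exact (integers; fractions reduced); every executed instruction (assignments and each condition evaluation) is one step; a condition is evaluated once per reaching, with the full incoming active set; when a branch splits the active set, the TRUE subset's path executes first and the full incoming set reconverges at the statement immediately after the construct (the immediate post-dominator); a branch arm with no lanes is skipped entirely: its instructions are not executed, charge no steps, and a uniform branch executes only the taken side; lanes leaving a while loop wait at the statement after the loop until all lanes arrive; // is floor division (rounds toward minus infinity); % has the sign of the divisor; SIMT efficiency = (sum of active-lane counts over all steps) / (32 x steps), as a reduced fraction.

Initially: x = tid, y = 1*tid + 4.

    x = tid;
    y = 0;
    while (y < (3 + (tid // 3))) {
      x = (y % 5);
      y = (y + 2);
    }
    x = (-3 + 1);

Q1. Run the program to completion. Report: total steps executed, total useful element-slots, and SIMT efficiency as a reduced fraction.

Answer: 25 steps, 530 useful, 53/80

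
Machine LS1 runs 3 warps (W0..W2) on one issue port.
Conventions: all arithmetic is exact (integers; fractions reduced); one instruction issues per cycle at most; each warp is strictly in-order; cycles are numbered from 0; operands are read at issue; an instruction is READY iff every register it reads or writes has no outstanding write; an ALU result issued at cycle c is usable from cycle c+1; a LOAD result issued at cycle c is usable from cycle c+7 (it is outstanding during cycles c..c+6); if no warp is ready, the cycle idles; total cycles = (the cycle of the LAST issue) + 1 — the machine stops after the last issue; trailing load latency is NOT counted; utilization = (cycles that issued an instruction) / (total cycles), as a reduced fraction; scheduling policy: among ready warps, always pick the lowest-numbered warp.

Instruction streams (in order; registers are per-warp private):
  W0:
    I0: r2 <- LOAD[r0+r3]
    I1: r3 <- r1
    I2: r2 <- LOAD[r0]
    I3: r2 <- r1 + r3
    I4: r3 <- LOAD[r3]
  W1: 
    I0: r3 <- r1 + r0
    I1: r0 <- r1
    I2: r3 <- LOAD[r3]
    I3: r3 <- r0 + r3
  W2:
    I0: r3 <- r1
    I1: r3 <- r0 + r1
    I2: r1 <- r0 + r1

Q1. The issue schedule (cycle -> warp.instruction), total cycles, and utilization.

cycle 0: W0.I0
cycle 1: W0.I1
cycle 2: W1.I0
cycle 3: W1.I1
cycle 4: W1.I2
cycle 5: W2.I0
cycle 6: W2.I1
cycle 7: W0.I2
cycle 8: W2.I2
cycle 9: idle
cycle 10: idle
cycle 11: W1.I3
cycle 12: idle
cycle 13: idle
cycle 14: W0.I3
cycle 15: W0.I4

Answer: 16 cycles, utilization 3/4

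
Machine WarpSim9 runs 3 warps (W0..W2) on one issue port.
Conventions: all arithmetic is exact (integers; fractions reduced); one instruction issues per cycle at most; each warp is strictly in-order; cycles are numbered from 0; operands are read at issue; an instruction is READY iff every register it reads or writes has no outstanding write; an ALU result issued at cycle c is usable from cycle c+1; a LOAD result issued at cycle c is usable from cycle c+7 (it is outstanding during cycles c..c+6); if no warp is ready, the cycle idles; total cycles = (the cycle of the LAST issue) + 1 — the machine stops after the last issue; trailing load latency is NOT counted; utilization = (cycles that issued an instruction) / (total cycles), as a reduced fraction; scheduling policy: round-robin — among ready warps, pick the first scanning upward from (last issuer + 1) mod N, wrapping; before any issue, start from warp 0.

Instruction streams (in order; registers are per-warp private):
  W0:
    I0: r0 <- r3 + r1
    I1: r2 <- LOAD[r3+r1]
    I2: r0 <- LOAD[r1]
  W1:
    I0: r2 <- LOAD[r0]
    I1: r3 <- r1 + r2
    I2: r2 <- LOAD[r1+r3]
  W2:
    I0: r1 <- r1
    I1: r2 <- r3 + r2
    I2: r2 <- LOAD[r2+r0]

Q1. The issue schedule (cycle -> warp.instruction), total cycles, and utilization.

cycle 0: W0.I0
cycle 1: W1.I0
cycle 2: W2.I0
cycle 3: W0.I1
cycle 4: W2.I1
cycle 5: W0.I2
cycle 6: W2.I2
cycle 7: idle
cycle 8: W1.I1
cycle 9: W1.I2

Answer: 10 cycles, utilization 9/10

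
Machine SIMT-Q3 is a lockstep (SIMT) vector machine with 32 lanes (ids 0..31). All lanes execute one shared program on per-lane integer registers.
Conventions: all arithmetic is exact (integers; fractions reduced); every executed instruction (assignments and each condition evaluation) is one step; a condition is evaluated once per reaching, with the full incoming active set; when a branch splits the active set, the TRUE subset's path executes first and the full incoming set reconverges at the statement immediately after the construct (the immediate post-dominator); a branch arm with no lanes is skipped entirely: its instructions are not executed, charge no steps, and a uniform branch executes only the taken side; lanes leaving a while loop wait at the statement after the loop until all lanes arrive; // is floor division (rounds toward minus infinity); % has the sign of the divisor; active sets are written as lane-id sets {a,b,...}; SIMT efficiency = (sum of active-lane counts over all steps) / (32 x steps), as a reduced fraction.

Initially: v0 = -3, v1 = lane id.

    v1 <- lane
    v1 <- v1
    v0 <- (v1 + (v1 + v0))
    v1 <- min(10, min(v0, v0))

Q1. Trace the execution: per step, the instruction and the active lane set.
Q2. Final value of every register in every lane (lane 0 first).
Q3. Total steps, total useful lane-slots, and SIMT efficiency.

step 0: v1 <- lane                   {0,1,2,3,4,5,6,7,8,9,10,11,12,13,14,15,16,17,18,19,20,21,22,23,24,25,26,27,28,29,30,31}
step 1: v1 <- v1                     {0,1,2,3,4,5,6,7,8,9,10,11,12,13,14,15,16,17,18,19,20,21,22,23,24,25,26,27,28,29,30,31}
step 2: v0 <- (v1 + (v1 + v0))       {0,1,2,3,4,5,6,7,8,9,10,11,12,13,14,15,16,17,18,19,20,21,22,23,24,25,26,27,28,29,30,31}
step 3: v1 <- min(10, min(v0, v0))   {0,1,2,3,4,5,6,7,8,9,10,11,12,13,14,15,16,17,18,19,20,21,22,23,24,25,26,27,28,29,30,31}

Answer: 4 steps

v0: -3,-1,1,3,5,7,9,11,13,15,17,19,21,23,25,27,29,31,33,35,37,39,41,43,45,47,49,51,53,55,57,59
v1: -3,-1,1,3,5,7,9,10,10,10,10,10,10,10,10,10,10,10,10,10,10,10,10,10,10,10,10,10,10,10,10,10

steps = 4; useful = 128; efficiency = 128/128 = 1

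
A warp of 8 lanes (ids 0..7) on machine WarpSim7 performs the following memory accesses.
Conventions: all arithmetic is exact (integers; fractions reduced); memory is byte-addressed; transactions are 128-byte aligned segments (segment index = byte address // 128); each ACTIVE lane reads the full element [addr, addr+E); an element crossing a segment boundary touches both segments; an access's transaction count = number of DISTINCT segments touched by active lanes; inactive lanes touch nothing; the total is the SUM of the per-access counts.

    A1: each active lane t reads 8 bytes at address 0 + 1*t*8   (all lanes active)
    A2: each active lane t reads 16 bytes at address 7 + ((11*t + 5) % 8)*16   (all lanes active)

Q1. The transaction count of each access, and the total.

A1: 1 transaction
A2: 2 transactions

Answer: 1,2; total 3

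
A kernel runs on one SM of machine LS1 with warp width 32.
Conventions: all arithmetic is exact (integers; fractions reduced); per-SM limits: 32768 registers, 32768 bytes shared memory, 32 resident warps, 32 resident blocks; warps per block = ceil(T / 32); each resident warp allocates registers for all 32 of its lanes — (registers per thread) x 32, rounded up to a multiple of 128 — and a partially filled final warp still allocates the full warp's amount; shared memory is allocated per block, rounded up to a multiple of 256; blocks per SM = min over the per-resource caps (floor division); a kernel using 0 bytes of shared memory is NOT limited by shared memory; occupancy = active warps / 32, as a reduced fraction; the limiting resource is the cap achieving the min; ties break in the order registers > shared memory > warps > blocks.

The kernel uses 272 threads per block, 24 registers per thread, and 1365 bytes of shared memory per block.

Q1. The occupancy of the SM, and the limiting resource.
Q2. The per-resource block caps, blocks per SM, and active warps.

Answer: occupancy 27/32, limited by warps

registers: 4 blocks
shared memory: 21 blocks
warps: 3 blocks
blocks: 32 blocks

Answer: 3 blocks, 27 active warps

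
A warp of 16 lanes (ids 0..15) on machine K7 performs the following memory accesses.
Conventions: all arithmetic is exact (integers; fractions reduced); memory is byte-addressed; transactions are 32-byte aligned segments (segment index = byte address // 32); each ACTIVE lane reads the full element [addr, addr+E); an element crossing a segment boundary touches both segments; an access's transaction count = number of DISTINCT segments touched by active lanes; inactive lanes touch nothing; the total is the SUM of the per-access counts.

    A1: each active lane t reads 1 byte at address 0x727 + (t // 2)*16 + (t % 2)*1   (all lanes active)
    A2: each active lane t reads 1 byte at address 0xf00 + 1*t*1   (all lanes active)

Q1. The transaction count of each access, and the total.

A1: 4 transactions
A2: 1 transaction

Answer: 4,1; total 5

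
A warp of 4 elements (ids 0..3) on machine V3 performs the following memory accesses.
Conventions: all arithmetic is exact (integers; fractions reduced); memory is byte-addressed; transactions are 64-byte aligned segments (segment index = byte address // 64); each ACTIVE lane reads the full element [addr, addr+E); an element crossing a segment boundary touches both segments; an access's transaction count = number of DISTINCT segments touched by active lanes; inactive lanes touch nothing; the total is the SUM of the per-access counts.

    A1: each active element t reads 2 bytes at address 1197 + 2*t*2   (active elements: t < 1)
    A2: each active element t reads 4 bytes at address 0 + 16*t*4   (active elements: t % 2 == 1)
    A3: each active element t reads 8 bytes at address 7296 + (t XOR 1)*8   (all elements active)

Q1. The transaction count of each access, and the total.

A1: 1 transaction
A2: 2 transactions
A3: 1 transaction

Answer: 1,2,1; total 4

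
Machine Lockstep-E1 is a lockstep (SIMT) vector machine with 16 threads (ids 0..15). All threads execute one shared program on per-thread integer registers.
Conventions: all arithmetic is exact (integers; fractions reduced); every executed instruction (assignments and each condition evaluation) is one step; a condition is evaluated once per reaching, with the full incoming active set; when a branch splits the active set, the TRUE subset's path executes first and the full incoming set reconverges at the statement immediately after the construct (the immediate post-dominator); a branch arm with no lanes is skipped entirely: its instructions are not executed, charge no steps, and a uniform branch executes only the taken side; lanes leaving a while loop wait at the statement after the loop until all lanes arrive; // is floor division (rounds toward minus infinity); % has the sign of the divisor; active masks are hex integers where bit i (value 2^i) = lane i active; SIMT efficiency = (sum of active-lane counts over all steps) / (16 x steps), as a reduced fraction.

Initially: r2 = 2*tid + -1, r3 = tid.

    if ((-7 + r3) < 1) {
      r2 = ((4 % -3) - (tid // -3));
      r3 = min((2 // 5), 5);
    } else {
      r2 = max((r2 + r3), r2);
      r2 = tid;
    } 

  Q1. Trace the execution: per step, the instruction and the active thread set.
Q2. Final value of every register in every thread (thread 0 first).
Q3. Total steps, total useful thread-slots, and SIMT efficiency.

step 0: eval ((-7 + r3) < 1)         0xffff
step 1: r2 <- ((4 % -3) - (tid // -3)) 0x00ff
step 2: r3 <- min((2 // 5), 5)       0x00ff
step 3: r2 <- max((r2 + r3), r2)     0xff00
step 4: r2 <- tid                    0xff00

Answer: 5 steps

r2: -2,-1,-1,-1,0,0,0,1,8,9,10,11,12,13,14,15
r3: 0,0,0,0,0,0,0,0,8,9,10,11,12,13,14,15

steps = 5; useful = 48; efficiency = 48/80 = 3/5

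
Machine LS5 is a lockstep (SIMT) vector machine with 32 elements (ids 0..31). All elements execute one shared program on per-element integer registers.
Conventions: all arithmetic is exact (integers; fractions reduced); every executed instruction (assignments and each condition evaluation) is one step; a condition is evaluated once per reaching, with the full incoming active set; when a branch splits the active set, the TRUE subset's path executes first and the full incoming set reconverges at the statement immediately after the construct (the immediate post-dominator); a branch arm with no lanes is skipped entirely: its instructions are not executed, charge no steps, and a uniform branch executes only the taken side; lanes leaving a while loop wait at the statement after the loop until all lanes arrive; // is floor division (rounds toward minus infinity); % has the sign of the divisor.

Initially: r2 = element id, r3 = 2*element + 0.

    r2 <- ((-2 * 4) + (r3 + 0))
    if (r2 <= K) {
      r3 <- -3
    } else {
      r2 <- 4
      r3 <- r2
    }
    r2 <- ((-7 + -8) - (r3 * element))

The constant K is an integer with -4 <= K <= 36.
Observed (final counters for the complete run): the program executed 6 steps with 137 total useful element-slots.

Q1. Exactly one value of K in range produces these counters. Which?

Answer: K = 36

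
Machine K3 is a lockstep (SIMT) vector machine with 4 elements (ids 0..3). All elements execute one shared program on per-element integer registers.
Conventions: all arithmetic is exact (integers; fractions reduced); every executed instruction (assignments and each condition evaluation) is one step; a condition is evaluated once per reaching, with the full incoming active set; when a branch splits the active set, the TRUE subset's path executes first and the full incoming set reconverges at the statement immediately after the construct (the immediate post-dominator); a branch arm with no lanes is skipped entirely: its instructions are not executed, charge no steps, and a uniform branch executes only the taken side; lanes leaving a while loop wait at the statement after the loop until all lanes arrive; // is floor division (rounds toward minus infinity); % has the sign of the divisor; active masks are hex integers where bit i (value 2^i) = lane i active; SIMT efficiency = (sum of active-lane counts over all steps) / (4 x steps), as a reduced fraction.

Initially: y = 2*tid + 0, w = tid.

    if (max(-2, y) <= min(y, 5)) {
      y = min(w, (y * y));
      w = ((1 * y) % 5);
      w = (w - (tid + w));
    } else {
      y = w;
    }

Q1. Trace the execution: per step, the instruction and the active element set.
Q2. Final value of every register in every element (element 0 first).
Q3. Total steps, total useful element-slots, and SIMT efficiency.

step 0: eval (max(-2, y) <= min(y, 5)) 0xf
step 1: y <- min(w, (y * y))         0x7
step 2: w <- ((1 * y) % 5)           0x7
step 3: w <- (w - (tid + w))         0x7
step 4: y <- w                       0x8

Answer: 5 steps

y: 0,1,2,3
w: 0,-1,-2,3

steps = 5; useful = 14; efficiency = 14/20 = 7/10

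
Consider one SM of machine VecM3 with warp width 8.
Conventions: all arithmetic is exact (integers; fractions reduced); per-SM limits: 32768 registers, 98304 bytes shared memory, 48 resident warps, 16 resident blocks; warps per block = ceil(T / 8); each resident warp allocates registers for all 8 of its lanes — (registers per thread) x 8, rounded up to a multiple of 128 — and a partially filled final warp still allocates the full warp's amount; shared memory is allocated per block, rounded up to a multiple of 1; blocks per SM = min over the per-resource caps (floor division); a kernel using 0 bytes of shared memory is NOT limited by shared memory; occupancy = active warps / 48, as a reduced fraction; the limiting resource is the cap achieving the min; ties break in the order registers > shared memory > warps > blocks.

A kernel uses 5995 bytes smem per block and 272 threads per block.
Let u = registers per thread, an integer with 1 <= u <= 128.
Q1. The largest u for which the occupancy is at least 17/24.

Answer: u = 112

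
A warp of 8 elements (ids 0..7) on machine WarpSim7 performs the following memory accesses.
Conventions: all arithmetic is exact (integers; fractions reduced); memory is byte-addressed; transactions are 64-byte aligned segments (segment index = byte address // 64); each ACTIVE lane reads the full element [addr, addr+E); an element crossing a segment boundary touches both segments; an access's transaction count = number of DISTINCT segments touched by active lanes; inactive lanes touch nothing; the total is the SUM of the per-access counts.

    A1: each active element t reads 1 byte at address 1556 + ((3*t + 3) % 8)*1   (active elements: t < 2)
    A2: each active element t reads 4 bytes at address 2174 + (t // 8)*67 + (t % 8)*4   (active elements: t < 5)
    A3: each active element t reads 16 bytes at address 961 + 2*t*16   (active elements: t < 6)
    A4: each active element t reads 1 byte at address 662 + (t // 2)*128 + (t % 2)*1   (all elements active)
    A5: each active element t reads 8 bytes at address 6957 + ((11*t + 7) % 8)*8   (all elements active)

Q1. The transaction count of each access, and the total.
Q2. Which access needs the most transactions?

A1: 1 transaction
A2: 2 transactions
A3: 3 transactions
A4: 4 transactions
A5: 2 transactions

Answer: 1,2,3,4,2; total 12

Answer: A4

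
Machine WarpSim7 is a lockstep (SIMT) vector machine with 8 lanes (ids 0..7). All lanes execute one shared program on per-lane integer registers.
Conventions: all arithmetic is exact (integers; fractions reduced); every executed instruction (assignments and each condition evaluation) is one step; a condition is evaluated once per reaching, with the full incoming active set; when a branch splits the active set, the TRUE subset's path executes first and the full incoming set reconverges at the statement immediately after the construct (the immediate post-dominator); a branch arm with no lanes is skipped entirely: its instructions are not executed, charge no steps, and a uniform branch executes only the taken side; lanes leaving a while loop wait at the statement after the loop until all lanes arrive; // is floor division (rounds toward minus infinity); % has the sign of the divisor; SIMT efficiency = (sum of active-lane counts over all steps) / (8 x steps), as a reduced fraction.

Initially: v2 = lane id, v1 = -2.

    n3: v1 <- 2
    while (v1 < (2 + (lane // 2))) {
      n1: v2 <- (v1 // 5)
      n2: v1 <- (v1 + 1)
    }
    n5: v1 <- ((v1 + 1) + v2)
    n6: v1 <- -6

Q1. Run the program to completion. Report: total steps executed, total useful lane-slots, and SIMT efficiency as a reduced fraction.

Answer: 13 steps, 68 useful, 17/26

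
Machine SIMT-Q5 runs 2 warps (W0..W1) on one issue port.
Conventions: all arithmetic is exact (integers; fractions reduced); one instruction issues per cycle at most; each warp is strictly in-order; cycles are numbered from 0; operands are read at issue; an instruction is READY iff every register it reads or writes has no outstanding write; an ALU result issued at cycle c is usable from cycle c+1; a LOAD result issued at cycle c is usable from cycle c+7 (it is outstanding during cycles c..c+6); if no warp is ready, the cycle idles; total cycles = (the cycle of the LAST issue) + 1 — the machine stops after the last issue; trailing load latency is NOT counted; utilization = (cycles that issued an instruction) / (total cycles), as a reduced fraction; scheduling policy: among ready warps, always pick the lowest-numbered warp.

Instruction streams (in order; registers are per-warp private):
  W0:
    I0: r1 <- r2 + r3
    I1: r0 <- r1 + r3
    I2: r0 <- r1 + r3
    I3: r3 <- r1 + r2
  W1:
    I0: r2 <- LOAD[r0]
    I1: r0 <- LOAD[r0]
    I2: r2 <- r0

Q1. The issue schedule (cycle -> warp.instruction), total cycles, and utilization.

cycle 0: W0.I0
cycle 1: W0.I1
cycle 2: W0.I2
cycle 3: W0.I3
cycle 4: W1.I0
cycle 5: W1.I1
cycle 6: idle
cycle 7: idle
cycle 8: idle
cycle 9: idle
cycle 10: idle
cycle 11: idle
cycle 12: W1.I2

Answer: 13 cycles, utilization 7/13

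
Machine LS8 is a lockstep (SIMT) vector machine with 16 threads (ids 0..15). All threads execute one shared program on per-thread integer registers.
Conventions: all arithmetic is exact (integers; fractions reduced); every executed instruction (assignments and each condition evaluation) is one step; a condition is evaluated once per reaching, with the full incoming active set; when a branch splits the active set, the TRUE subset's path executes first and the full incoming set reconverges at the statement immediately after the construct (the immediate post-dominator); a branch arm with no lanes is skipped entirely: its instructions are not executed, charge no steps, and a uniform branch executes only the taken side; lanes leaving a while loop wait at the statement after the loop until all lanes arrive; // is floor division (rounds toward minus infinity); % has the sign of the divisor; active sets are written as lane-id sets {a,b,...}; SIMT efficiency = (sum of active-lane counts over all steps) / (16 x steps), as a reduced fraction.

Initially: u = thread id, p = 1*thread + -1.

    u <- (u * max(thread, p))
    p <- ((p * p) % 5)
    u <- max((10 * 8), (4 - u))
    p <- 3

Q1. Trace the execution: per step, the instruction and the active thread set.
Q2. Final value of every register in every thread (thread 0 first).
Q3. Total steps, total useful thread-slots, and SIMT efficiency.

step 0: u <- (u * max(thread, p))    {0,1,2,3,4,5,6,7,8,9,10,11,12,13,14,15}
step 1: p <- ((p * p) % 5)           {0,1,2,3,4,5,6,7,8,9,10,11,12,13,14,15}
step 2: u <- max((10 * 8), (4 - u))  {0,1,2,3,4,5,6,7,8,9,10,11,12,13,14,15}
step 3: p <- 3                       {0,1,2,3,4,5,6,7,8,9,10,11,12,13,14,15}

Answer: 4 steps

u: 80,80,80,80,80,80,80,80,80,80,80,80,80,80,80,80
p: 3,3,3,3,3,3,3,3,3,3,3,3,3,3,3,3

steps = 4; useful = 64; efficiency = 64/64 = 1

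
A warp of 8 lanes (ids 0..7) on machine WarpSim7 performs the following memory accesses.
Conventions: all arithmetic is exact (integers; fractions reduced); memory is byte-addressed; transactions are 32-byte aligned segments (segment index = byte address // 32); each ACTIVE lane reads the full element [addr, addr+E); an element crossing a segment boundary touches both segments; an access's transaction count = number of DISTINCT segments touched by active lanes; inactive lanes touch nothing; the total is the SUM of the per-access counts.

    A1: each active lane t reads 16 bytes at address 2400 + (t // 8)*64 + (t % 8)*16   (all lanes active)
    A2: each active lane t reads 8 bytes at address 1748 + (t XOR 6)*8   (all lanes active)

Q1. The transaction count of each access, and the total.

A1: 4 transactions
A2: 3 transactions

Answer: 4,3; total 7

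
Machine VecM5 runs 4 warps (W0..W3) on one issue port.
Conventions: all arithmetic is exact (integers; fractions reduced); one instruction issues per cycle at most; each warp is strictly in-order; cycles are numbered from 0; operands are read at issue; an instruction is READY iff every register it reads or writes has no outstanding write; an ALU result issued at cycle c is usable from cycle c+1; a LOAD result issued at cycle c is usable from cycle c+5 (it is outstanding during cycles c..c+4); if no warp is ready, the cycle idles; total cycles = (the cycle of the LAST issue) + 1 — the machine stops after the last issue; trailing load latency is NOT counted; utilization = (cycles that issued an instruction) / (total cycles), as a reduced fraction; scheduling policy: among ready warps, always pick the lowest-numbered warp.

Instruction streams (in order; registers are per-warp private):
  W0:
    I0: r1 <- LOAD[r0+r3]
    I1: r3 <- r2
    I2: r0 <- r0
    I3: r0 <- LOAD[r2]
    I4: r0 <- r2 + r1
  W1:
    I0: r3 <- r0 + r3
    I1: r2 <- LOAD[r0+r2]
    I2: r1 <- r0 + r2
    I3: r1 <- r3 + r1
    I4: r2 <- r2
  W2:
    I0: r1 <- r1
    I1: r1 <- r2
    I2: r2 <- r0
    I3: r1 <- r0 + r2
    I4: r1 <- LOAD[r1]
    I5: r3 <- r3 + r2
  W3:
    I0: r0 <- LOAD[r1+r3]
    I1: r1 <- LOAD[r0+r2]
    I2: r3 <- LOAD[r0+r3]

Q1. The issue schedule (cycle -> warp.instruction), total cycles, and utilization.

cycle 0: W0.I0
cycle 1: W0.I1
cycle 2: W0.I2
cycle 3: W0.I3
cycle 4: W1.I0
cycle 5: W1.I1
cycle 6: W2.I0
cycle 7: W2.I1
cycle 8: W0.I4
cycle 9: W2.I2
cycle 10: W1.I2
cycle 11: W1.I3
cycle 12: W1.I4
cycle 13: W2.I3
cycle 14: W2.I4
cycle 15: W2.I5
cycle 16: W3.I0
cycle 17: idle
cycle 18: idle
cycle 19: idle
cycle 20: idle
cycle 21: W3.I1
cycle 22: W3.I2

Answer: 23 cycles, utilization 19/23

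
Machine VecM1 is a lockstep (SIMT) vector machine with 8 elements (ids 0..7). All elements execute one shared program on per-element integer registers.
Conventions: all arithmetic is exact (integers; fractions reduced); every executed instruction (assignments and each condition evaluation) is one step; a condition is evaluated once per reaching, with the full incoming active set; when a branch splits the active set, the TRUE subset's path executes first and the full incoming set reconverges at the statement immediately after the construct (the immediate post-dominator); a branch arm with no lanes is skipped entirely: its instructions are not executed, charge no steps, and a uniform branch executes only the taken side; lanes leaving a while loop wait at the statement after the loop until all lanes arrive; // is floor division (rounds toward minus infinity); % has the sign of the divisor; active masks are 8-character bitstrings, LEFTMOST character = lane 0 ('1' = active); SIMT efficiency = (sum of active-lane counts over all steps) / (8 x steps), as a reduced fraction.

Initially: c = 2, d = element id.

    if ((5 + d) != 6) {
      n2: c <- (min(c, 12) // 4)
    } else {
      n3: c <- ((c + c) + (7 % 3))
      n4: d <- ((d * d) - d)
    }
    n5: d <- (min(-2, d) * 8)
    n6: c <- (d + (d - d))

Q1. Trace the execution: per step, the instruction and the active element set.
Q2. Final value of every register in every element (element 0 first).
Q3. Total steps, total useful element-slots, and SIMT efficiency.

step 0: eval ((5 + d) != 6)          11111111
step 1: c <- (min(c, 12) // 4)       10111111
step 2: c <- ((c + c) + (7 % 3))     01000000
step 3: d <- ((d * d) - d)           01000000
step 4: d <- (min(-2, d) * 8)        11111111
step 5: c <- (d + (d - d))           11111111

Answer: 6 steps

c: -16,-16,-16,-16,-16,-16,-16,-16
d: -16,-16,-16,-16,-16,-16,-16,-16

steps = 6; useful = 33; efficiency = 33/48 = 11/16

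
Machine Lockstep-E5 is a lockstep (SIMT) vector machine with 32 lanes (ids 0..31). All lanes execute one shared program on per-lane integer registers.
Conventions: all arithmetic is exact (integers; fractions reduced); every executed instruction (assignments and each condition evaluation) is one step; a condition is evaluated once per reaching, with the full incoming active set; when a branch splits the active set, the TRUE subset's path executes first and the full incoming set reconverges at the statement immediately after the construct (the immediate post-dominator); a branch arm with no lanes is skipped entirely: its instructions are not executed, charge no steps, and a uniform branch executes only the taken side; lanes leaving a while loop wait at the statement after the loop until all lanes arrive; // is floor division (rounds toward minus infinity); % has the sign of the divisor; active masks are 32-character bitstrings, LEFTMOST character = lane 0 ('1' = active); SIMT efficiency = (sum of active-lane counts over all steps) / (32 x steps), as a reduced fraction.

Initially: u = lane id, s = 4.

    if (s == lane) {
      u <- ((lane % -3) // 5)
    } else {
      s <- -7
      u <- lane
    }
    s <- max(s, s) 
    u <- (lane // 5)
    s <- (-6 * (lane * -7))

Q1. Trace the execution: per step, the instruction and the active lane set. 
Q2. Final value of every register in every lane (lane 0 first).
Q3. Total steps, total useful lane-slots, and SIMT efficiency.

step 0: eval (s == lane)             11111111111111111111111111111111
step 1: u <- ((lane % -3) // 5)      00001000000000000000000000000000
step 2: s <- -7                      11110111111111111111111111111111
step 3: u <- lane                    11110111111111111111111111111111
step 4: s <- max(s, s)               11111111111111111111111111111111
step 5: u <- (lane // 5)             11111111111111111111111111111111
step 6: s <- (-6 * (lane * -7))      11111111111111111111111111111111

Answer: 7 steps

u: 0,0,0,0,0,1,1,1,1,1,2,2,2,2,2,3,3,3,3,3,4,4,4,4,4,5,5,5,5,5,6,6
s: 0,42,84,126,168,210,252,294,336,378,420,462,504,546,588,630,672,714,756,798,840,882,924,966,1008,1050,1092,1134,1176,1218,1260,1302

steps = 7; useful = 191; efficiency = 191/224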